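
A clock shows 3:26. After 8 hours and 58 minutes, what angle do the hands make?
First find the time 8 hours and 58 minutes after 3:26.
Total minutes: 3 x 60 + 26 + 8 x 60 + 58 = 744.
744 mod 720 = 24 minutes = 12:24.
Now compute the angle at 12:24:
Hour hand: 0 x 30 + 24 x 0.5 = 12 degrees
Minute hand: 24 x 6 = 144 degrees
Difference: |12 - 144| = 132 degrees
The angle is 132 degrees

Final answer: 132 degrees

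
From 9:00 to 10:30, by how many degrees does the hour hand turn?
The hour hand moves 0.5 degrees per minute.
Time elapsed: 10:30 - 9:00 = 90 minutes
Angular displacement: 90 x 0.5 = 45 degrees

Final answer: 45 degrees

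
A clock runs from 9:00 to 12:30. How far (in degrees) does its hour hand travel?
The hour hand moves 0.5 degrees per minute.
Time elapsed: 12:30 - 9:00 = 210 minutes
Angular displacement: 210 x 0.5 = 105 degrees

Final answer: 105 degrees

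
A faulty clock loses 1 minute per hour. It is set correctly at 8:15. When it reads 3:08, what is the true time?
For every 60 true minutes, the faulty clock advances 59 minutes, so 1 faulty-clock minute corresponds to 60/59 true minutes.
From 8:15 to 3:08 on the faulty dial is 413 minutes.
True elapsed: 413 x 60/59 = 420 minutes = 7 hours.
True time: 8:15 + 7 hours = 3:15.

Final answer: 3:15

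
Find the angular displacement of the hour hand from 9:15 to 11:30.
The hour hand moves 0.5 degrees per minute.
Time elapsed: 11:30 - 9:15 = 135 minutes
Angular displacement: 135 x 0.5 = 67.5 degrees

Final answer: 67.5 degrees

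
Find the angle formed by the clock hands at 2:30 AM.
Hour hand position: 2 x 30 + 30 x 0.5 = 75 degrees
Minute hand position: 30 x 6 = 180 degrees
Difference: |75 - 180| = 105 degrees
The angle between the hands is 105 degrees

Final answer: 105 degrees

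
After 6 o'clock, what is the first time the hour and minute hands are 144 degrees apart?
At t minutes past 6:00, the hour hand is at 30 x 6 + 0.5t degrees and the minute hand is at 6t degrees.
The smaller angle between them is 144 degrees when |30H - 5.5t| = 144 or |30H - 5.5t| = 216.
With H = 6, solve 30 x 6 - 5.5t = +/- target for each target:
  t = (30 x 6 - 144) / 5.5 = 6.55
  t = (30 x 6 + 144) / 5.5 = 58.91
  t = (30 x 6 - 216) / 5.5 = -6.55 (outside (0, 60))
  t = (30 x 6 + 216) / 5.5 = 72 (outside (0, 60))
Valid solutions in (0, 60): {6.55, 58.91} minutes.
The first occurrence is t = 6.55 minutes.
The hands form a 144-degree angle at 6.55 minutes past 6:00.

Final answer: 6.55 minutes past 6:00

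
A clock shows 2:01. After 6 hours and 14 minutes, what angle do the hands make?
First find the time 6 hours and 14 minutes after 2:01.
Total minutes: 2 x 60 + 1 + 6 x 60 + 14 = 495.
495 mod 720 = 495 minutes = 8:15.
Now compute the angle at 8:15:
Hour hand: 8 x 30 + 15 x 0.5 = 247.5 degrees
Minute hand: 15 x 6 = 90 degrees
Difference: |247.5 - 90| = 157.5 degrees
The angle is 157.5 degrees

Final answer: 157.5 degrees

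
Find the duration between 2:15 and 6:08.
From 2:15 to 6:08:
(6 x 60 + 8) - (2 x 60 + 15) = 368 - 135 = 233 minutes
= 3 hours and 53 minutes

Final answer: 3 hours and 53 minutes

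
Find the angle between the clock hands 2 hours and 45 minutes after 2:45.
First find the time 2 hours and 45 minutes after 2:45.
Total minutes: 2 x 60 + 45 + 2 x 60 + 45 = 330.
330 mod 720 = 330 minutes = 5:30.
Now compute the angle at 5:30:
Hour hand: 5 x 30 + 30 x 0.5 = 165 degrees
Minute hand: 30 x 6 = 180 degrees
Difference: |165 - 180| = 15 degrees
The angle is 15 degrees

Final answer: 15 degrees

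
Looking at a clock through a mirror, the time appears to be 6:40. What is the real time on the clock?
Reflection across the vertical (12-6) axis maps a hand at angle A degrees to (360 - A) degrees, which sends a reading of T minutes past 12:00 to (720 - T) minutes past 12:00.
Mirror reads 6:40 = 400 minutes past 12:00.
Actual time: (720 - 400) mod 720 = 320 minutes = 5:20.

Final answer: 5:20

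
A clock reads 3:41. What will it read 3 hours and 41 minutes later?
Starting time: 3:41
Adding 41 minutes to 41 minutes: 41 + 41 = 82 minutes = 1 hour and 22 minutes
Adding 3 hours: 3 + 3 + 1 (carry) = 7
Final time: 7:22

Final answer: 7:22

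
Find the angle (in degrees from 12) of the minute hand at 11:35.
The minute hand moves 6 degrees per minute.
At 11:35: 35 x 6 = 210 degrees

Final answer: 210 degrees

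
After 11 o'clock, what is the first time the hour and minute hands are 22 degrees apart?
At t minutes past 11:00, the hour hand is at 30 x 11 + 0.5t degrees and the minute hand is at 6t degrees.
The smaller angle between them is 22 degrees when |30H - 5.5t| = 22 or |30H - 5.5t| = 338.
With H = 11, solve 30 x 11 - 5.5t = +/- target for each target:
  t = (30 x 11 - 22) / 5.5 = 56
  t = (30 x 11 + 22) / 5.5 = 64 (outside (0, 60))
  t = (30 x 11 - 338) / 5.5 = -1.45 (outside (0, 60))
  t = (30 x 11 + 338) / 5.5 = 121.45 (outside (0, 60))
Valid solutions in (0, 60): {56} minutes.
The first occurrence is t = 56 minutes.
The hands form a 22-degree angle at 56 minutes past 11:00.

Final answer: 56 minutes past 11:00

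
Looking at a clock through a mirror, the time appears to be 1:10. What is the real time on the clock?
Reflection across the vertical (12-6) axis maps a hand at angle A degrees to (360 - A) degrees, which sends a reading of T minutes past 12:00 to (720 - T) minutes past 12:00.
Mirror reads 1:10 = 70 minutes past 12:00.
Actual time: (720 - 70) mod 720 = 650 minutes = 10:50.

Final answer: 10:50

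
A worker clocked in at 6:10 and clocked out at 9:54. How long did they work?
From 6:10 to 9:54:
(9 x 60 + 54) - (6 x 60 + 10) = 594 - 370 = 224 minutes
= 3 hours and 44 minutes

Final answer: 3 hours and 44 minutes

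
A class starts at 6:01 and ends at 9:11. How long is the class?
From 6:01 to 9:11:
(9 x 60 + 11) - (6 x 60 + 1) = 551 - 361 = 190 minutes
= 3 hours and 10 minutes

Final answer: 3 hours and 10 minutes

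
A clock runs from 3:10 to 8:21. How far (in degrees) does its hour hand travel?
The hour hand moves 0.5 degrees per minute.
Time elapsed: 8:21 - 3:10 = 311 minutes
Angular displacement: 311 x 0.5 = 155.5 degrees

Final answer: 155.5 degrees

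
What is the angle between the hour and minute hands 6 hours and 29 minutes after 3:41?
First find the time 6 hours and 29 minutes after 3:41.
Total minutes: 3 x 60 + 41 + 6 x 60 + 29 = 610.
610 mod 720 = 610 minutes = 10:10.
Now compute the angle at 10:10:
Hour hand: 10 x 30 + 10 x 0.5 = 305 degrees
Minute hand: 10 x 6 = 60 degrees
Difference: |305 - 60| = 245 degrees
Smaller angle: 360 - 245 = 115 degrees

Final answer: 115 degrees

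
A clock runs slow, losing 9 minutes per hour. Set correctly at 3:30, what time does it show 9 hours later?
For every 60 true minutes, the faulty clock advances 60 - 9 = 51 minutes.
True elapsed: 9 hours = 540 minutes.
Faulty clock advances: 540 x 51/60 = 459 minutes (drift: 81 minutes behind).
Shown time: 3:30 + 459 minutes = 11:09.

Final answer: 11:09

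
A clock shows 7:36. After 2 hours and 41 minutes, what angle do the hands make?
First find the time 2 hours and 41 minutes after 7:36.
Total minutes: 7 x 60 + 36 + 2 x 60 + 41 = 617.
617 mod 720 = 617 minutes = 10:17.
Now compute the angle at 10:17:
Hour hand: 10 x 30 + 17 x 0.5 = 308.5 degrees
Minute hand: 17 x 6 = 102 degrees
Difference: |308.5 - 102| = 206.5 degrees
Smaller angle: 360 - 206.5 = 153.5 degrees

Final answer: 153.5 degrees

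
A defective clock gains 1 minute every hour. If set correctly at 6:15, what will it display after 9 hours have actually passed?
For every 60 true minutes, the faulty clock advances 60 + 1 = 61 minutes.
True elapsed: 9 hours = 540 minutes.
Faulty clock advances: 540 x 61/60 = 549 minutes (drift: 9 minutes ahead).
Shown time: 6:15 + 549 minutes = 3:24.

Final answer: 3:24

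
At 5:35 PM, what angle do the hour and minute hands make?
Hour hand position: 5 x 30 + 35 x 0.5 = 167.5 degrees
Minute hand position: 35 x 6 = 210 degrees
Difference: |167.5 - 210| = 42.5 degrees
The angle between the hands is 42.5 degrees

Final answer: 42.5 degrees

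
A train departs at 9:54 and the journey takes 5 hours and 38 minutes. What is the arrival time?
Starting time: 9:54
Adding 38 minutes to 54 minutes: 54 + 38 = 92 minutes = 1 hour and 32 minutes
Adding 5 hours: 9 + 5 + 1 (carry) = 15 - 12 = 3
Final time: 3:32

Final answer: 3:32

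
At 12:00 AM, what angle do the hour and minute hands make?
Hour hand position: 0 x 30 + 0 x 0.5 = 0 degrees
Minute hand position: 0 x 6 = 0 degrees
Difference: |0 - 0| = 0 degrees
The angle between the hands is 0 degrees

Final answer: 0 degrees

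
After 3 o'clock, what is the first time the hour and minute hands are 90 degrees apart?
At t minutes past 3:00, the hour hand is at 30 x 3 + 0.5t degrees and the minute hand is at 6t degrees.
The smaller angle between them is 90 degrees when |30H - 5.5t| = 90 or |30H - 5.5t| = 270.
With H = 3, solve 30 x 3 - 5.5t = +/- target for each target:
  t = (30 x 3 - 90) / 5.5 = 0 (outside (0, 60))
  t = (30 x 3 + 90) / 5.5 = 32.73
  t = (30 x 3 - 270) / 5.5 = -32.73 (outside (0, 60))
  t = (30 x 3 + 270) / 5.5 = 65.45 (outside (0, 60))
Valid solutions in (0, 60): {32.73} minutes.
The first occurrence is t = 32.73 minutes.
The hands form a 90-degree angle at 32.73 minutes past 3:00.

Final answer: 32.73 minutes past 3:00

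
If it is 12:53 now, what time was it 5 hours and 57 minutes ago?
Starting time: 12:53 = 53 total minutes past 12:00
Subtracting: 5 hours and 57 minutes = 357 minutes
53 - 357 = -304 (negative, add 12 hours = 720) = 416 minutes
= 6 hours and 56 minutes past 12:00 = 6:56

Final answer: 6:56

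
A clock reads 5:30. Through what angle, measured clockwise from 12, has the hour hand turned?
The hour hand moves 30 degrees per hour and 0.5 degrees per minute.
At 5:30: (5) x 30 + 30 x 0.5 = 150 + 15 = 165 degrees

Final answer: 165 degrees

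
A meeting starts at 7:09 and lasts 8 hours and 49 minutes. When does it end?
Starting time: 7:09
Adding 49 minutes to 9 minutes: 9 + 49 = 58 minutes
Adding 8 hours: 7 + 8 = 15 - 12 = 3
Final time: 3:58

Final answer: 3:58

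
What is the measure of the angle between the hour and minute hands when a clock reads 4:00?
Hour hand position: 4 x 30 + 0 x 0.5 = 120 degrees
Minute hand position: 0 x 6 = 0 degrees
Difference: |120 - 0| = 120 degrees
The angle between the hands is 120 degrees

Final answer: 120 degrees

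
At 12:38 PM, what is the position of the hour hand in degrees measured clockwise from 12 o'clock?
The hour hand moves 30 degrees per hour and 0.5 degrees per minute.
At 12:38: (0) x 30 + 38 x 0.5 = 0 + 19 = 19 degrees

Final answer: 19 degrees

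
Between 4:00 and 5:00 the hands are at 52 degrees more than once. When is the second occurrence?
At t minutes past 4:00, the hour hand is at 30 x 4 + 0.5t degrees and the minute hand is at 6t degrees.
The smaller angle between them is 52 degrees when |30H - 5.5t| = 52 or |30H - 5.5t| = 308.
With H = 4, solve 30 x 4 - 5.5t = +/- target for each target:
  t = (30 x 4 - 52) / 5.5 = 12.36
  t = (30 x 4 + 52) / 5.5 = 31.27
  t = (30 x 4 - 308) / 5.5 = -34.18 (outside (0, 60))
  t = (30 x 4 + 308) / 5.5 = 77.82 (outside (0, 60))
Valid solutions in (0, 60): {12.36, 31.27} minutes.
The second occurrence is t = 31.27 minutes.
The hands form a 52-degree angle at 31.27 minutes past 4:00.

Final answer: 31.27 minutes past 4:00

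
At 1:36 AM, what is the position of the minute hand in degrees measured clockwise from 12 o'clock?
The minute hand moves 6 degrees per minute.
At 1:36: 36 x 6 = 216 degrees

Final answer: 216 degrees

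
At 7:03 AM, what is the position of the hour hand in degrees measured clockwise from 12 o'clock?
The hour hand moves 30 degrees per hour and 0.5 degrees per minute.
At 7:03: (7) x 30 + 3 x 0.5 = 210 + 1.5 = 211.5 degrees

Final answer: 211.5 degrees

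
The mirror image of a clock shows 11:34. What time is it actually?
Reflection across the vertical (12-6) axis maps a hand at angle A degrees to (360 - A) degrees, which sends a reading of T minutes past 12:00 to (720 - T) minutes past 12:00.
Mirror reads 11:34 = 694 minutes past 12:00.
Actual time: (720 - 694) mod 720 = 26 minutes = 12:26.

Final answer: 12:26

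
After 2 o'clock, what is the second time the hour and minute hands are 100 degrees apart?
At t minutes past 2:00, the hour hand is at 30 x 2 + 0.5t degrees and the minute hand is at 6t degrees.
The smaller angle between them is 100 degrees when |30H - 5.5t| = 100 or |30H - 5.5t| = 260.
With H = 2, solve 30 x 2 - 5.5t = +/- target for each target:
  t = (30 x 2 - 100) / 5.5 = -7.27 (outside (0, 60))
  t = (30 x 2 + 100) / 5.5 = 29.09
  t = (30 x 2 - 260) / 5.5 = -36.36 (outside (0, 60))
  t = (30 x 2 + 260) / 5.5 = 58.18
Valid solutions in (0, 60): {29.09, 58.18} minutes.
The second occurrence is t = 58.18 minutes.
The hands form a 100-degree angle at 58.18 minutes past 2:00.

Final answer: 58.18 minutes past 2:00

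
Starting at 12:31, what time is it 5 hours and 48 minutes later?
Starting time: 12:31
Adding 48 minutes to 31 minutes: 31 + 48 = 79 minutes = 1 hour and 19 minutes
Adding 5 hours: 12 + 5 + 1 (carry) = 18 - 12 = 6
Final time: 6:19

Final answer: 6:19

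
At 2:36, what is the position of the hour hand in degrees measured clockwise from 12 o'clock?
The hour hand moves 30 degrees per hour and 0.5 degrees per minute.
At 2:36: (2) x 30 + 36 x 0.5 = 60 + 18 = 78 degrees

Final answer: 78 degrees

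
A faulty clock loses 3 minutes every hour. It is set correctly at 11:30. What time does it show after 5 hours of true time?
For every 60 true minutes, the faulty clock advances 60 - 3 = 57 minutes.
True elapsed: 5 hours = 300 minutes.
Faulty clock advances: 300 x 57/60 = 285 minutes (drift: 15 minutes behind).
Shown time: 11:30 + 285 minutes = 4:15.

Final answer: 4:15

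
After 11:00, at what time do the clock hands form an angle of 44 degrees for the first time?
At t minutes past 11:00, the hour hand is at 30 x 11 + 0.5t degrees and the minute hand is at 6t degrees.
The smaller angle between them is 44 degrees when |30H - 5.5t| = 44 or |30H - 5.5t| = 316.
With H = 11, solve 30 x 11 - 5.5t = +/- target for each target:
  t = (30 x 11 - 44) / 5.5 = 52
  t = (30 x 11 + 44) / 5.5 = 68 (outside (0, 60))
  t = (30 x 11 - 316) / 5.5 = 2.55
  t = (30 x 11 + 316) / 5.5 = 117.45 (outside (0, 60))
Valid solutions in (0, 60): {2.55, 52} minutes.
The first occurrence is t = 2.55 minutes.
The hands form a 44-degree angle at 2.55 minutes past 11:00.

Final answer: 2.55 minutes past 11:00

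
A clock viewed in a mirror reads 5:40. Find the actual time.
Reflection across the vertical (12-6) axis maps a hand at angle A degrees to (360 - A) degrees, which sends a reading of T minutes past 12:00 to (720 - T) minutes past 12:00.
Mirror reads 5:40 = 340 minutes past 12:00.
Actual time: (720 - 340) mod 720 = 380 minutes = 6:20.

Final answer: 6:20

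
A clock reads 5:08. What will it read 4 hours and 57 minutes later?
Starting time: 5:08
Adding 57 minutes to 8 minutes: 8 + 57 = 65 minutes = 1 hour and 5 minutes
Adding 4 hours: 5 + 4 + 1 (carry) = 10
Final time: 10:05

Final answer: 10:05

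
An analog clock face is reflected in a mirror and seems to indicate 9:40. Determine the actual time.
Reflection across the vertical (12-6) axis maps a hand at angle A degrees to (360 - A) degrees, which sends a reading of T minutes past 12:00 to (720 - T) minutes past 12:00.
Mirror reads 9:40 = 580 minutes past 12:00.
Actual time: (720 - 580) mod 720 = 140 minutes = 2:20.

Final answer: 2:20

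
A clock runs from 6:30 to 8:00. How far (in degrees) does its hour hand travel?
The hour hand moves 0.5 degrees per minute.
Time elapsed: 8:00 - 6:30 = 90 minutes
Angular displacement: 90 x 0.5 = 45 degrees

Final answer: 45 degrees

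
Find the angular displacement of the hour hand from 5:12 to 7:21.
The hour hand moves 0.5 degrees per minute.
Time elapsed: 7:21 - 5:12 = 129 minutes
Angular displacement: 129 x 0.5 = 64.5 degrees

Final answer: 64.5 degrees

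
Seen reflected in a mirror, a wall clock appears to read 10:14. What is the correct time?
Reflection across the vertical (12-6) axis maps a hand at angle A degrees to (360 - A) degrees, which sends a reading of T minutes past 12:00 to (720 - T) minutes past 12:00.
Mirror reads 10:14 = 614 minutes past 12:00.
Actual time: (720 - 614) mod 720 = 106 minutes = 1:46.

Final answer: 1:46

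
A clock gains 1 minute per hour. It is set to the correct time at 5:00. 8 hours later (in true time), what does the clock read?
For every 60 true minutes, the faulty clock advances 60 + 1 = 61 minutes.
True elapsed: 8 hours = 480 minutes.
Faulty clock advances: 480 x 61/60 = 488 minutes (drift: 8 minutes ahead).
Shown time: 5:00 + 488 minutes = 1:08.

Final answer: 1:08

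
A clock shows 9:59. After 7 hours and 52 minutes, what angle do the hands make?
First find the time 7 hours and 52 minutes after 9:59.
Total minutes: 9 x 60 + 59 + 7 x 60 + 52 = 1071.
1071 mod 720 = 351 minutes = 5:51.
Now compute the angle at 5:51:
Hour hand: 5 x 30 + 51 x 0.5 = 175.5 degrees
Minute hand: 51 x 6 = 306 degrees
Difference: |175.5 - 306| = 130.5 degrees
The angle is 130.5 degrees

Final answer: 130.5 degrees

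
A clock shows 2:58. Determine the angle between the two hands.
Hour hand position: 2 x 30 + 58 x 0.5 = 89 degrees
Minute hand position: 58 x 6 = 348 degrees
Difference: |89 - 348| = 259 degrees
Since 259 > 180, the smaller angle is 360 - 259 = 101 degrees

Final answer: 101 degrees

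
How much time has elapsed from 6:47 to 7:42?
From 6:47 to 7:42:
(7 x 60 + 42) - (6 x 60 + 47) = 462 - 407 = 55 minutes
= 55 minutes

Final answer: 55 minutes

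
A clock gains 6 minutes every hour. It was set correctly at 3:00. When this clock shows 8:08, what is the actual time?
For every 60 true minutes, the faulty clock advances 66 minutes, so 1 faulty-clock minute corresponds to 60/66 true minutes.
From 3:00 to 8:08 on the faulty dial is 308 minutes.
True elapsed: 308 x 60/66 = 280 minutes = 4 hours and 40 minutes.
True time: 3:00 + 4 hours and 40 minutes = 7:40.

Final answer: 7:40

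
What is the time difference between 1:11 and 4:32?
From 1:11 to 4:32:
(4 x 60 + 32) - (1 x 60 + 11) = 272 - 71 = 201 minutes
= 3 hours and 21 minutes

Final answer: 3 hours and 21 minutes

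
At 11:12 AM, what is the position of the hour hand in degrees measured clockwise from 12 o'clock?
The hour hand moves 30 degrees per hour and 0.5 degrees per minute.
At 11:12: (11) x 30 + 12 x 0.5 = 330 + 6 = 336 degrees

Final answer: 336 degrees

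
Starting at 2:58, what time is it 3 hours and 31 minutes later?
Starting time: 2:58
Adding 31 minutes to 58 minutes: 58 + 31 = 89 minutes = 1 hour and 29 minutes
Adding 3 hours: 2 + 3 + 1 (carry) = 6
Final time: 6:29

Final answer: 6:29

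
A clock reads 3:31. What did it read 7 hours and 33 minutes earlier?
Starting time: 3:31 = 211 total minutes past 12:00
Subtracting: 7 hours and 33 minutes = 453 minutes
211 - 453 = -242 (negative, add 12 hours = 720) = 478 minutes
= 7 hours and 58 minutes past 12:00 = 7:58

Final answer: 7:58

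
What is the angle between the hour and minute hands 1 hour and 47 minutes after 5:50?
First find the time 1 hour and 47 minutes after 5:50.
Total minutes: 5 x 60 + 50 + 1 x 60 + 47 = 457.
457 mod 720 = 457 minutes = 7:37.
Now compute the angle at 7:37:
Hour hand: 7 x 30 + 37 x 0.5 = 228.5 degrees
Minute hand: 37 x 6 = 222 degrees
Difference: |228.5 - 222| = 6.5 degrees
The angle is 6.5 degrees

Final answer: 6.5 degrees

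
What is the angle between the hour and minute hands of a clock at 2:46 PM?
Hour hand position: 2 x 30 + 46 x 0.5 = 83 degrees
Minute hand position: 46 x 6 = 276 degrees
Difference: |83 - 276| = 193 degrees
Since 193 > 180, the smaller angle is 360 - 193 = 167 degrees

Final answer: 167 degrees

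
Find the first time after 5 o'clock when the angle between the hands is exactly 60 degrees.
At t minutes past 5:00, the hour hand is at 30 x 5 + 0.5t degrees and the minute hand is at 6t degrees.
The smaller angle between them is 60 degrees when |30H - 5.5t| = 60 or |30H - 5.5t| = 300.
With H = 5, solve 30 x 5 - 5.5t = +/- target for each target:
  t = (30 x 5 - 60) / 5.5 = 16.36
  t = (30 x 5 + 60) / 5.5 = 38.18
  t = (30 x 5 - 300) / 5.5 = -27.27 (outside (0, 60))
  t = (30 x 5 + 300) / 5.5 = 81.82 (outside (0, 60))
Valid solutions in (0, 60): {16.36, 38.18} minutes.
The first occurrence is t = 16.36 minutes.
The hands form a 60-degree angle at 16.36 minutes past 5:00.

Final answer: 16.36 minutes past 5:00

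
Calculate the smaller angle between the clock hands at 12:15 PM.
Hour hand position: 0 x 30 + 15 x 0.5 = 7.5 degrees
Minute hand position: 15 x 6 = 90 degrees
Difference: |7.5 - 90| = 82.5 degrees
The angle between the hands is 82.5 degrees

Final answer: 82.5 degrees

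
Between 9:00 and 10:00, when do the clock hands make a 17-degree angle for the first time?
At t minutes past 9:00, the hour hand is at 30 x 9 + 0.5t degrees and the minute hand is at 6t degrees.
The smaller angle between them is 17 degrees when |30H - 5.5t| = 17 or |30H - 5.5t| = 343.
With H = 9, solve 30 x 9 - 5.5t = +/- target for each target:
  t = (30 x 9 - 17) / 5.5 = 46
  t = (30 x 9 + 17) / 5.5 = 52.18
  t = (30 x 9 - 343) / 5.5 = -13.27 (outside (0, 60))
  t = (30 x 9 + 343) / 5.5 = 111.45 (outside (0, 60))
Valid solutions in (0, 60): {46, 52.18} minutes.
The first occurrence is t = 46 minutes.
The hands form a 17-degree angle at 46 minutes past 9:00.

Final answer: 46 minutes past 9:00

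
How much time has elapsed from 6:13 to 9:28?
From 6:13 to 9:28:
(9 x 60 + 28) - (6 x 60 + 13) = 568 - 373 = 195 minutes
= 3 hours and 15 minutes

Final answer: 3 hours and 15 minutes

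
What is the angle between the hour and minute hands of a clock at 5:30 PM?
Hour hand position: 5 x 30 + 30 x 0.5 = 165 degrees
Minute hand position: 30 x 6 = 180 degrees
Difference: |165 - 180| = 15 degrees
The angle between the hands is 15 degrees

Final answer: 15 degrees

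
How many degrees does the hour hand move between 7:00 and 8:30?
The hour hand moves 0.5 degrees per minute.
Time elapsed: 8:30 - 7:00 = 90 minutes
Angular displacement: 90 x 0.5 = 45 degrees

Final answer: 45 degrees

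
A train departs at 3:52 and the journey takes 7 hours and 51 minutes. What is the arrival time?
Starting time: 3:52
Adding 51 minutes to 52 minutes: 52 + 51 = 103 minutes = 1 hour and 43 minutes
Adding 7 hours: 3 + 7 + 1 (carry) = 11
Final time: 11:43

Final answer: 11:43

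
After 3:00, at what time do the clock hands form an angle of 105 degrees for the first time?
At t minutes past 3:00, the hour hand is at 30 x 3 + 0.5t degrees and the minute hand is at 6t degrees.
The smaller angle between them is 105 degrees when |30H - 5.5t| = 105 or |30H - 5.5t| = 255.
With H = 3, solve 30 x 3 - 5.5t = +/- target for each target:
  t = (30 x 3 - 105) / 5.5 = -2.73 (outside (0, 60))
  t = (30 x 3 + 105) / 5.5 = 35.45
  t = (30 x 3 - 255) / 5.5 = -30 (outside (0, 60))
  t = (30 x 3 + 255) / 5.5 = 62.73 (outside (0, 60))
Valid solutions in (0, 60): {35.45} minutes.
The first occurrence is t = 35.45 minutes.
The hands form a 105-degree angle at 35.45 minutes past 3:00.

Final answer: 35.45 minutes past 3:00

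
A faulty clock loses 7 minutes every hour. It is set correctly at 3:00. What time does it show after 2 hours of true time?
For every 60 true minutes, the faulty clock advances 60 - 7 = 53 minutes.
True elapsed: 2 hours = 120 minutes.
Faulty clock advances: 120 x 53/60 = 106 minutes (drift: 14 minutes behind).
Shown time: 3:00 + 106 minutes = 4:46.

Final answer: 4:46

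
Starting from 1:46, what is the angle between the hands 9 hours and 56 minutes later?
First find the time 9 hours and 56 minutes after 1:46.
Total minutes: 1 x 60 + 46 + 9 x 60 + 56 = 702.
702 mod 720 = 702 minutes = 11:42.
Now compute the angle at 11:42:
Hour hand: 11 x 30 + 42 x 0.5 = 351 degrees
Minute hand: 42 x 6 = 252 degrees
Difference: |351 - 252| = 99 degrees
The angle is 99 degrees

Final answer: 99 degrees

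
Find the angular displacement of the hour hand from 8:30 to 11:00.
The hour hand moves 0.5 degrees per minute.
Time elapsed: 11:00 - 8:30 = 150 minutes
Angular displacement: 150 x 0.5 = 75 degrees

Final answer: 75 degrees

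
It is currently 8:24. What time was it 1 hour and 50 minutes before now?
Starting time: 8:24 = 504 total minutes past 12:00
Subtracting: 1 hour and 50 minutes = 110 minutes
504 - 110 = 394 minutes
= 6 hours and 34 minutes past 12:00 = 6:34

Final answer: 6:34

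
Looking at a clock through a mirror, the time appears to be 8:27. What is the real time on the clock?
Reflection across the vertical (12-6) axis maps a hand at angle A degrees to (360 - A) degrees, which sends a reading of T minutes past 12:00 to (720 - T) minutes past 12:00.
Mirror reads 8:27 = 507 minutes past 12:00.
Actual time: (720 - 507) mod 720 = 213 minutes = 3:33.

Final answer: 3:33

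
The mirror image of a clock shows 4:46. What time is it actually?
Reflection across the vertical (12-6) axis maps a hand at angle A degrees to (360 - A) degrees, which sends a reading of T minutes past 12:00 to (720 - T) minutes past 12:00.
Mirror reads 4:46 = 286 minutes past 12:00.
Actual time: (720 - 286) mod 720 = 434 minutes = 7:14.

Final answer: 7:14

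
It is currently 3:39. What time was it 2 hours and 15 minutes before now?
Starting time: 3:39 = 219 total minutes past 12:00
Subtracting: 2 hours and 15 minutes = 135 minutes
219 - 135 = 84 minutes
= 1 hour and 24 minutes past 12:00 = 1:24

Final answer: 1:24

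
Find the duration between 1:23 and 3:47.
From 1:23 to 3:47:
(3 x 60 + 47) - (1 x 60 + 23) = 227 - 83 = 144 minutes
= 2 hours and 24 minutes

Final answer: 2 hours and 24 minutes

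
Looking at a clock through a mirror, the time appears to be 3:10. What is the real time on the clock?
Reflection across the vertical (12-6) axis maps a hand at angle A degrees to (360 - A) degrees, which sends a reading of T minutes past 12:00 to (720 - T) minutes past 12:00.
Mirror reads 3:10 = 190 minutes past 12:00.
Actual time: (720 - 190) mod 720 = 530 minutes = 8:50.

Final answer: 8:50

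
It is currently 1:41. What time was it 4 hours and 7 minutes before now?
Starting time: 1:41 = 101 total minutes past 12:00
Subtracting: 4 hours and 7 minutes = 247 minutes
101 - 247 = -146 (negative, add 12 hours = 720) = 574 minutes
= 9 hours and 34 minutes past 12:00 = 9:34

Final answer: 9:34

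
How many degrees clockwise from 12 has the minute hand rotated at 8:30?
The minute hand moves 6 degrees per minute.
At 8:30: 30 x 6 = 180 degrees

Final answer: 180 degrees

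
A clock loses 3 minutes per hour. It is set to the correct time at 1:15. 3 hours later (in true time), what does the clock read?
For every 60 true minutes, the faulty clock advances 60 - 3 = 57 minutes.
True elapsed: 3 hours = 180 minutes.
Faulty clock advances: 180 x 57/60 = 171 minutes (drift: 9 minutes behind).
Shown time: 1:15 + 171 minutes = 4:06.

Final answer: 4:06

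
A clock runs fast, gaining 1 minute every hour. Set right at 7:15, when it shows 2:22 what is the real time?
For every 60 true minutes, the faulty clock advances 61 minutes, so 1 faulty-clock minute corresponds to 60/61 true minutes.
From 7:15 to 2:22 on the faulty dial is 427 minutes.
True elapsed: 427 x 60/61 = 420 minutes = 7 hours.
True time: 7:15 + 7 hours = 2:15.

Final answer: 2:15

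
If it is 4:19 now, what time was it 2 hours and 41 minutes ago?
Starting time: 4:19 = 259 total minutes past 12:00
Subtracting: 2 hours and 41 minutes = 161 minutes
259 - 161 = 98 minutes
= 1 hour and 38 minutes past 12:00 = 1:38

Final answer: 1:38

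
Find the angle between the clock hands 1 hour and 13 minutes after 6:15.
First find the time 1 hour and 13 minutes after 6:15.
Total minutes: 6 x 60 + 15 + 1 x 60 + 13 = 448.
448 mod 720 = 448 minutes = 7:28.
Now compute the angle at 7:28:
Hour hand: 7 x 30 + 28 x 0.5 = 224 degrees
Minute hand: 28 x 6 = 168 degrees
Difference: |224 - 168| = 56 degrees
The angle is 56 degrees

Final answer: 56 degrees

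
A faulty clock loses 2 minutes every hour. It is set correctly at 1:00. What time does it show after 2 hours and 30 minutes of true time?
For every 60 true minutes, the faulty clock advances 60 - 2 = 58 minutes.
True elapsed: 2 hours and 30 minutes = 150 minutes.
Faulty clock advances: 150 x 58/60 = 145 minutes (drift: 5 minutes behind).
Shown time: 1:00 + 145 minutes = 3:25.

Final answer: 3:25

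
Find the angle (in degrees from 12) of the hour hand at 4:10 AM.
The hour hand moves 30 degrees per hour and 0.5 degrees per minute.
At 4:10: (4) x 30 + 10 x 0.5 = 120 + 5 = 125 degrees

Final answer: 125 degrees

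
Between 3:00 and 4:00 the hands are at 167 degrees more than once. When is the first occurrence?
At t minutes past 3:00, the hour hand is at 30 x 3 + 0.5t degrees and the minute hand is at 6t degrees.
The smaller angle between them is 167 degrees when |30H - 5.5t| = 167 or |30H - 5.5t| = 193.
With H = 3, solve 30 x 3 - 5.5t = +/- target for each target:
  t = (30 x 3 - 167) / 5.5 = -14 (outside (0, 60))
  t = (30 x 3 + 167) / 5.5 = 46.73
  t = (30 x 3 - 193) / 5.5 = -18.73 (outside (0, 60))
  t = (30 x 3 + 193) / 5.5 = 51.45
Valid solutions in (0, 60): {46.73, 51.45} minutes.
The first occurrence is t = 46.73 minutes.
The hands form a 167-degree angle at 46.73 minutes past 3:00.

Final answer: 46.73 minutes past 3:00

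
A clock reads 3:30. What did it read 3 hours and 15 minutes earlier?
Starting time: 3:30 = 210 total minutes past 12:00
Subtracting: 3 hours and 15 minutes = 195 minutes
210 - 195 = 15 minutes
= 15 minutes past 12:00 = 12:15

Final answer: 12:15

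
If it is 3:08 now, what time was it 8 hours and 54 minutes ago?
Starting time: 3:08 = 188 total minutes past 12:00
Subtracting: 8 hours and 54 minutes = 534 minutes
188 - 534 = -346 (negative, add 12 hours = 720) = 374 minutes
= 6 hours and 14 minutes past 12:00 = 6:14

Final answer: 6:14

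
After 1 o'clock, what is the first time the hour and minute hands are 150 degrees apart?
At t minutes past 1:00, the hour hand is at 30 x 1 + 0.5t degrees and the minute hand is at 6t degrees.
The smaller angle between them is 150 degrees when |30H - 5.5t| = 150 or |30H - 5.5t| = 210.
With H = 1, solve 30 x 1 - 5.5t = +/- target for each target:
  t = (30 x 1 - 150) / 5.5 = -21.82 (outside (0, 60))
  t = (30 x 1 + 150) / 5.5 = 32.73
  t = (30 x 1 - 210) / 5.5 = -32.73 (outside (0, 60))
  t = (30 x 1 + 210) / 5.5 = 43.64
Valid solutions in (0, 60): {32.73, 43.64} minutes.
The first occurrence is t = 32.73 minutes.
The hands form a 150-degree angle at 32.73 minutes past 1:00.

Final answer: 32.73 minutes past 1:00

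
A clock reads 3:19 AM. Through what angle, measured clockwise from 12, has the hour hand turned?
The hour hand moves 30 degrees per hour and 0.5 degrees per minute.
At 3:19: (3) x 30 + 19 x 0.5 = 90 + 9.5 = 99.5 degrees

Final answer: 99.5 degrees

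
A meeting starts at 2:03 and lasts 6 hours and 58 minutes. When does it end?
Starting time: 2:03
Adding 58 minutes to 3 minutes: 3 + 58 = 61 minutes = 1 hour and 1 minute
Adding 6 hours: 2 + 6 + 1 (carry) = 9
Final time: 9:01

Final answer: 9:01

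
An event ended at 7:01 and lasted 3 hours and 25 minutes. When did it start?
Starting time: 7:01 = 421 total minutes past 12:00
Subtracting: 3 hours and 25 minutes = 205 minutes
421 - 205 = 216 minutes
= 3 hours and 36 minutes past 12:00 = 3:36

Final answer: 3:36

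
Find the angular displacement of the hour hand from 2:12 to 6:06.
The hour hand moves 0.5 degrees per minute.
Time elapsed: 6:06 - 2:12 = 234 minutes
Angular displacement: 234 x 0.5 = 117 degrees

Final answer: 117 degrees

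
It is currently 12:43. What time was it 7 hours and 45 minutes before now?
Starting time: 12:43 = 43 total minutes past 12:00
Subtracting: 7 hours and 45 minutes = 465 minutes
43 - 465 = -422 (negative, add 12 hours = 720) = 298 minutes
= 4 hours and 58 minutes past 12:00 = 4:58

Final answer: 4:58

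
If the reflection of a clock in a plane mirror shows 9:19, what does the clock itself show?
Reflection across the vertical (12-6) axis maps a hand at angle A degrees to (360 - A) degrees, which sends a reading of T minutes past 12:00 to (720 - T) minutes past 12:00.
Mirror reads 9:19 = 559 minutes past 12:00.
Actual time: (720 - 559) mod 720 = 161 minutes = 2:41.

Final answer: 2:41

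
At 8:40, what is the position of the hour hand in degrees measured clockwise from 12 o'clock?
The hour hand moves 30 degrees per hour and 0.5 degrees per minute.
At 8:40: (8) x 30 + 40 x 0.5 = 240 + 20 = 260 degrees

Final answer: 260 degrees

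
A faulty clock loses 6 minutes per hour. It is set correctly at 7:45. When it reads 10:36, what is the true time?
For every 60 true minutes, the faulty clock advances 54 minutes, so 1 faulty-clock minute corresponds to 60/54 true minutes.
From 7:45 to 10:36 on the faulty dial is 171 minutes.
True elapsed: 171 x 60/54 = 190 minutes = 3 hours and 10 minutes.
True time: 7:45 + 3 hours and 10 minutes = 10:55.

Final answer: 10:55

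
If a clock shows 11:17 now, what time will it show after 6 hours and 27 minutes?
Starting time: 11:17
Adding 27 minutes to 17 minutes: 17 + 27 = 44 minutes
Adding 6 hours: 11 + 6 = 17 - 12 = 5
Final time: 5:44

Final answer: 5:44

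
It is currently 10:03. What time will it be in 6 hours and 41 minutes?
Starting time: 10:03
Adding 41 minutes to 3 minutes: 3 + 41 = 44 minutes
Adding 6 hours: 10 + 6 = 16 - 12 = 4
Final time: 4:44

Final answer: 4:44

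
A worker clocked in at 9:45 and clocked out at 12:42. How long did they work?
From 9:45 to 12:42:
(12 x 60 + 42) - (9 x 60 + 45) = 762 - 585 = 177 minutes
= 2 hours and 57 minutes

Final answer: 2 hours and 57 minutes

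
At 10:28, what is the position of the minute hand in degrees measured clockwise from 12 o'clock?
The minute hand moves 6 degrees per minute.
At 10:28: 28 x 6 = 168 degrees

Final answer: 168 degrees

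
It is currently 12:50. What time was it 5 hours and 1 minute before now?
Starting time: 12:50 = 50 total minutes past 12:00
Subtracting: 5 hours and 1 minute = 301 minutes
50 - 301 = -251 (negative, add 12 hours = 720) = 469 minutes
= 7 hours and 49 minutes past 12:00 = 7:49

Final answer: 7:49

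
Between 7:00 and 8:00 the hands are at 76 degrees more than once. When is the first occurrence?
At t minutes past 7:00, the hour hand is at 30 x 7 + 0.5t degrees and the minute hand is at 6t degrees.
The smaller angle between them is 76 degrees when |30H - 5.5t| = 76 or |30H - 5.5t| = 284.
With H = 7, solve 30 x 7 - 5.5t = +/- target for each target:
  t = (30 x 7 - 76) / 5.5 = 24.36
  t = (30 x 7 + 76) / 5.5 = 52
  t = (30 x 7 - 284) / 5.5 = -13.45 (outside (0, 60))
  t = (30 x 7 + 284) / 5.5 = 89.82 (outside (0, 60))
Valid solutions in (0, 60): {24.36, 52} minutes.
The first occurrence is t = 24.36 minutes.
The hands form a 76-degree angle at 24.36 minutes past 7:00.

Final answer: 24.36 minutes past 7:00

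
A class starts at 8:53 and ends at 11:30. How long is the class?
From 8:53 to 11:30:
(11 x 60 + 30) - (8 x 60 + 53) = 690 - 533 = 157 minutes
= 2 hours and 37 minutes

Final answer: 2 hours and 37 minutes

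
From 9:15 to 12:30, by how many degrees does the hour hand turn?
The hour hand moves 0.5 degrees per minute.
Time elapsed: 12:30 - 9:15 = 195 minutes
Angular displacement: 195 x 0.5 = 97.5 degrees

Final answer: 97.5 degrees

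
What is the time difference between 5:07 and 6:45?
From 5:07 to 6:45:
(6 x 60 + 45) - (5 x 60 + 7) = 405 - 307 = 98 minutes
= 1 hour and 38 minutes

Final answer: 1 hour and 38 minutes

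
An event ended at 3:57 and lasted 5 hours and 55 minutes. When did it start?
Starting time: 3:57 = 237 total minutes past 12:00
Subtracting: 5 hours and 55 minutes = 355 minutes
237 - 355 = -118 (negative, add 12 hours = 720) = 602 minutes
= 10 hours and 2 minutes past 12:00 = 10:02

Final answer: 10:02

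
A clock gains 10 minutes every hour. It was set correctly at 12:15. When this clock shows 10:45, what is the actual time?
For every 60 true minutes, the faulty clock advances 70 minutes, so 1 faulty-clock minute corresponds to 60/70 true minutes.
From 12:15 to 10:45 on the faulty dial is 630 minutes.
True elapsed: 630 x 60/70 = 540 minutes = 9 hours.
True time: 12:15 + 9 hours = 9:15.

Final answer: 9:15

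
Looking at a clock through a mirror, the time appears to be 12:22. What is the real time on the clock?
Reflection across the vertical (12-6) axis maps a hand at angle A degrees to (360 - A) degrees, which sends a reading of T minutes past 12:00 to (720 - T) minutes past 12:00.
Mirror reads 12:22 = 22 minutes past 12:00.
Actual time: (720 - 22) mod 720 = 698 minutes = 11:38.

Final answer: 11:38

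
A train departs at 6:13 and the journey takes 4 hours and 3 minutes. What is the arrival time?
Starting time: 6:13
Adding 3 minutes to 13 minutes: 13 + 3 = 16 minutes
Adding 4 hours: 6 + 4 = 10
Final time: 10:16

Final answer: 10:16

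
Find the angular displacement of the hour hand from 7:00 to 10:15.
The hour hand moves 0.5 degrees per minute.
Time elapsed: 10:15 - 7:00 = 195 minutes
Angular displacement: 195 x 0.5 = 97.5 degrees

Final answer: 97.5 degrees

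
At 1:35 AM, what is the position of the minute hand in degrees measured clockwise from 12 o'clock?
The minute hand moves 6 degrees per minute.
At 1:35: 35 x 6 = 210 degrees

Final answer: 210 degrees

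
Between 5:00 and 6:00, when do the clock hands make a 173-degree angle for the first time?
At t minutes past 5:00, the hour hand is at 30 x 5 + 0.5t degrees and the minute hand is at 6t degrees.
The smaller angle between them is 173 degrees when |30H - 5.5t| = 173 or |30H - 5.5t| = 187.
With H = 5, solve 30 x 5 - 5.5t = +/- target for each target:
  t = (30 x 5 - 173) / 5.5 = -4.18 (outside (0, 60))
  t = (30 x 5 + 173) / 5.5 = 58.73
  t = (30 x 5 - 187) / 5.5 = -6.73 (outside (0, 60))
  t = (30 x 5 + 187) / 5.5 = 61.27 (outside (0, 60))
Valid solutions in (0, 60): {58.73} minutes.
The first occurrence is t = 58.73 minutes.
The hands form a 173-degree angle at 58.73 minutes past 5:00.

Final answer: 58.73 minutes past 5:00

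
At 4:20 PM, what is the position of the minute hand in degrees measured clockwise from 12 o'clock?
The minute hand moves 6 degrees per minute.
At 4:20: 20 x 6 = 120 degrees

Final answer: 120 degrees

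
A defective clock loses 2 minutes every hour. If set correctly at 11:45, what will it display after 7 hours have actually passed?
For every 60 true minutes, the faulty clock advances 60 - 2 = 58 minutes.
True elapsed: 7 hours = 420 minutes.
Faulty clock advances: 420 x 58/60 = 406 minutes (drift: 14 minutes behind).
Shown time: 11:45 + 406 minutes = 6:31.

Final answer: 6:31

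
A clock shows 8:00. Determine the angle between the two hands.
Hour hand position: 8 x 30 + 0 x 0.5 = 240 degrees
Minute hand position: 0 x 6 = 0 degrees
Difference: |240 - 0| = 240 degrees
Since 240 > 180, the smaller angle is 360 - 240 = 120 degrees

Final answer: 120 degrees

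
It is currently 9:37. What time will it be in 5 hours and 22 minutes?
Starting time: 9:37
Adding 22 minutes to 37 minutes: 37 + 22 = 59 minutes
Adding 5 hours: 9 + 5 = 14 - 12 = 2
Final time: 2:59

Final answer: 2:59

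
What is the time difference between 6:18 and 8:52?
From 6:18 to 8:52:
(8 x 60 + 52) - (6 x 60 + 18) = 532 - 378 = 154 minutes
= 2 hours and 34 minutes

Final answer: 2 hours and 34 minutes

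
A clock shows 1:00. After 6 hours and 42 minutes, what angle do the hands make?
First find the time 6 hours and 42 minutes after 1:00.
Total minutes: 1 x 60 + 0 + 6 x 60 + 42 = 462.
462 mod 720 = 462 minutes = 7:42.
Now compute the angle at 7:42:
Hour hand: 7 x 30 + 42 x 0.5 = 231 degrees
Minute hand: 42 x 6 = 252 degrees
Difference: |231 - 252| = 21 degrees
The angle is 21 degrees

Final answer: 21 degrees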